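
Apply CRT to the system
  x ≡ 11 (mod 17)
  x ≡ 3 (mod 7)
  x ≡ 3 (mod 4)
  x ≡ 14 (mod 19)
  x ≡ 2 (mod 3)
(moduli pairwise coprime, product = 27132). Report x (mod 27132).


Product of moduli M = 17 · 7 · 4 · 19 · 3 = 27132.
Merge one congruence at a time:
  Start: x ≡ 11 (mod 17).
  Combine with x ≡ 3 (mod 7); new modulus lcm = 119.
    Write x = 11 + 17·t and substitute into x ≡ 3 (mod 7): 17·t ≡ 3 − 11 = -8 (mod 7).
    Reduce coefficients mod 7: 3·t ≡ 6 (mod 7).
    The inverse of 3 mod 7 is 5 (since 3·5 = 15 = 2·7 + 1), so t ≡ 5·6 = 30 ≡ 2 (mod 7).
    Then x = 11 + 17·2 = 45, valid modulo lcm(17, 7) = 119: x ≡ 45 (mod 119).
  Combine with x ≡ 3 (mod 4); new modulus lcm = 476.
    Write x = 45 + 119·t and substitute into x ≡ 3 (mod 4): 119·t ≡ 3 − 45 = -42 (mod 4).
    Reduce coefficients mod 4: 3·t ≡ 2 (mod 4).
    The inverse of 3 mod 4 is 3 (since 3·3 = 9 = 2·4 + 1), so t ≡ 3·2 = 6 ≡ 2 (mod 4).
    Then x = 45 + 119·2 = 283, valid modulo lcm(119, 4) = 476: x ≡ 283 (mod 476).
  Combine with x ≡ 14 (mod 19); new modulus lcm = 9044.
    Write x = 283 + 476·t and substitute into x ≡ 14 (mod 19): 476·t ≡ 14 − 283 = -269 (mod 19).
    Reduce coefficients mod 19: 1·t ≡ 16 (mod 19).
    So t ≡ 16 (mod 19).
    Then x = 283 + 476·16 = 7899, valid modulo lcm(476, 19) = 9044: x ≡ 7899 (mod 9044).
  Combine with x ≡ 2 (mod 3); new modulus lcm = 27132.
    Write x = 7899 + 9044·t and substitute into x ≡ 2 (mod 3): 9044·t ≡ 2 − 7899 = -7897 (mod 3).
    Reduce coefficients mod 3: 2·t ≡ 2 (mod 3).
    The inverse of 2 mod 3 is 2 (since 2·2 = 4 = 1·3 + 1), so t ≡ 2·2 = 4 ≡ 1 (mod 3).
    Then x = 7899 + 9044·1 = 16943, valid modulo lcm(9044, 3) = 27132: x ≡ 16943 (mod 27132).
Verify against each original: 16943 mod 17 = 11, 16943 mod 7 = 3, 16943 mod 4 = 3, 16943 mod 19 = 14, 16943 mod 3 = 2.

x ≡ 16943 (mod 27132).


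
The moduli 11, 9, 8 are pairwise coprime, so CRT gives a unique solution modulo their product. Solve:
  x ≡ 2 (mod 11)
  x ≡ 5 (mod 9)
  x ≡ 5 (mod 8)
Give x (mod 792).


Moduli 11, 9, 8 are pairwise coprime; by CRT there is a unique solution modulo M = 11 · 9 · 8 = 792.
Solve pairwise, accumulating the modulus:
  Start with x ≡ 2 (mod 11).
  Combine with x ≡ 5 (mod 9): since gcd(11, 9) = 1, we get a unique residue mod 99.
    Write x = 2 + 11·t and substitute into x ≡ 5 (mod 9): 11·t ≡ 5 − 2 = 3 (mod 9).
    Reduce coefficients mod 9: 2·t ≡ 3 (mod 9).
    The inverse of 2 mod 9 is 5 (since 2·5 = 10 = 1·9 + 1), so t ≡ 5·3 = 15 ≡ 6 (mod 9).
    Then x = 2 + 11·6 = 68, valid modulo lcm(11, 9) = 99: x ≡ 68 (mod 99).
  Combine with x ≡ 5 (mod 8): since gcd(99, 8) = 1, we get a unique residue mod 792.
    Write x = 68 + 99·t and substitute into x ≡ 5 (mod 8): 99·t ≡ 5 − 68 = -63 (mod 8).
    Reduce coefficients mod 8: 3·t ≡ 1 (mod 8).
    The inverse of 3 mod 8 is 3 (since 3·3 = 9 = 1·8 + 1), so t ≡ 3·1 = 3 ≡ 3 (mod 8).
    Then x = 68 + 99·3 = 365, valid modulo lcm(99, 8) = 792: x ≡ 365 (mod 792).
Verify: 365 mod 11 = 2 ✓, 365 mod 9 = 5 ✓, 365 mod 8 = 5 ✓.

x ≡ 365 (mod 792).


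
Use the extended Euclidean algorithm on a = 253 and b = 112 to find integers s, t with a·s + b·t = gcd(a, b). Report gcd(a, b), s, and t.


Euclidean algorithm on (253, 112) — divide until remainder is 0:
  253 = 2 · 112 + 29
  112 = 3 · 29 + 25
  29 = 1 · 25 + 4
  25 = 6 · 4 + 1
  4 = 4 · 1 + 0
gcd(253, 112) = 1.
Track Bezout coefficients alongside the remainders: start with r₀ = 253 = a·1 + b·0 (s = 1, t = 0) and r₁ = 112 = a·0 + b·1 (s = 0, t = 1); each new remainder r_{k+1} = r_{k-1} − q_k·r_k inherits s_{k+1} = s_{k-1} − q_k·s_k, t_{k+1} = t_{k-1} − q_k·t_k, so r_k = a·s_k + b·t_k at every step:
  q = 2: r = 29, s = 1 − 2·0 = 1, t = 0 − 2·1 = -2  (check: 253·1 + 112·(-2) = 29)
  q = 3: r = 25, s = 0 − 3·1 = -3, t = 1 − 3·(-2) = 7  (check: 253·(-3) + 112·7 = 25)
  q = 1: r = 4, s = 1 − 1·(-3) = 4, t = -2 − 1·7 = -9  (check: 253·4 + 112·(-9) = 4)
  q = 6: r = 1, s = -3 − 6·4 = -27, t = 7 − 6·(-9) = 61  (check: 253·(-27) + 112·61 = 1)
The row with r = 1 (the gcd) gives the Bezout coefficients s = -27, t = 61.
Result: 253 · (-27) + 112 · (61) = 1.

gcd(253, 112) = 1; s = -27, t = 61 (check: 253·(-27) + 112·61 = 1).


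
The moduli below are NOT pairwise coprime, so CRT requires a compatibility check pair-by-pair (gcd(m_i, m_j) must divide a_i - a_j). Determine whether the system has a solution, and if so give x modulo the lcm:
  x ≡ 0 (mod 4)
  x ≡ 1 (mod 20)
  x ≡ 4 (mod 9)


Moduli 4, 20, 9 are not pairwise coprime, so CRT works modulo lcm(m_i) when all pairwise compatibility conditions hold.
Pairwise compatibility: gcd(m_i, m_j) must divide a_i - a_j for every pair.
Merge one congruence at a time:
  Start: x ≡ 0 (mod 4).
  Combine with x ≡ 1 (mod 20): gcd(4, 20) = 4, and 1 - 0 = 1 is NOT divisible by 4.
    ⇒ system is inconsistent (no integer solution).

No solution (the system is inconsistent).


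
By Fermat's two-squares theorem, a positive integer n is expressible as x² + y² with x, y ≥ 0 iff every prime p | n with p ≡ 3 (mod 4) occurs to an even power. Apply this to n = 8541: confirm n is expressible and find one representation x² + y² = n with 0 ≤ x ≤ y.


Step 1: Factor n = 8541 = 3^2 · 13 · 73.
Step 2: Check the mod-4 condition on each prime factor: 3 ≡ 3 (mod 4), exponent 2 (must be even); 13 ≡ 1 (mod 4), exponent 1; 73 ≡ 1 (mod 4), exponent 1.
All primes ≡ 3 (mod 4) appear to even exponent (or don't appear), so by the two-squares theorem n IS expressible as a sum of two squares.
Step 3: Build a representation. Group n = k² · m with k = 3 and m = 13 · 73 = 949 (a product of primes ≡ 1 (mod 4)); a representation of m scales to one of n via (k·x)² + (k·y)² = k²(x² + y²). Each prime p ≡ 1 (mod 4) is itself a sum of two squares; find a² by testing p − a² for a perfect square:
  13: 13 − 1² = 12, 13 − 2² = 9 = 3² ⇒ 13 = 2² + 3².
  73: 73 − 1² = 72, 73 − 2² = 69, 73 − 3² = 64 = 8² ⇒ 73 = 3² + 8².
  Combine using the Brahmagupta–Fibonacci identity (a² + b²)(c² + d²) = (ac − bd)² + (ad + bc)² = (ac + bd)² + (ad − bc)²:
  13 · 73 = 949: from (2² + 3²)(3² + 8²), take (2·3 − 3·8, 2·8 + 3·3) = (6 − 24, 16 + 9) = (-18, 25); dropping signs (only squares matter) gives (18, 25); check 18² + 25² = 324 + 625 = 949 ✓.
  Scale by k = 3: (3·18, 3·25) = (54, 75).
Step 4: Order so x ≤ y and verify: 54² + 75² = 2916 + 5625 = 8541 = n. ✓

n = 8541 = 54² + 75² (one valid representation with x ≤ y).


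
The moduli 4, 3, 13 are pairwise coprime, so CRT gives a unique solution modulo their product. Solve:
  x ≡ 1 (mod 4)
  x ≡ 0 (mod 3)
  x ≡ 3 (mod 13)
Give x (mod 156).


Moduli 4, 3, 13 are pairwise coprime; by CRT there is a unique solution modulo M = 4 · 3 · 13 = 156.
Solve pairwise, accumulating the modulus:
  Start with x ≡ 1 (mod 4).
  Combine with x ≡ 0 (mod 3): since gcd(4, 3) = 1, we get a unique residue mod 12.
    Write x = 1 + 4·t and substitute into x ≡ 0 (mod 3): 4·t ≡ 0 − 1 = -1 (mod 3).
    Reduce coefficients mod 3: 1·t ≡ 2 (mod 3).
    So t ≡ 2 (mod 3).
    Then x = 1 + 4·2 = 9, valid modulo lcm(4, 3) = 12: x ≡ 9 (mod 12).
  Combine with x ≡ 3 (mod 13): since gcd(12, 13) = 1, we get a unique residue mod 156.
    Write x = 9 + 12·t and substitute into x ≡ 3 (mod 13): 12·t ≡ 3 − 9 = -6 (mod 13).
    Reduce coefficients mod 13: 12·t ≡ 7 (mod 13).
    The inverse of 12 mod 13 is 12 (since 12·12 = 144 = 11·13 + 1), so t ≡ 12·7 = 84 ≡ 6 (mod 13).
    Then x = 9 + 12·6 = 81, valid modulo lcm(12, 13) = 156: x ≡ 81 (mod 156).
Verify: 81 mod 4 = 1 ✓, 81 mod 3 = 0 ✓, 81 mod 13 = 3 ✓.

x ≡ 81 (mod 156).


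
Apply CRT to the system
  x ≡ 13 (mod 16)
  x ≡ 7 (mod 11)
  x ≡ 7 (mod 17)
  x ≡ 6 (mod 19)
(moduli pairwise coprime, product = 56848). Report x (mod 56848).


Product of moduli M = 16 · 11 · 17 · 19 = 56848.
Merge one congruence at a time:
  Start: x ≡ 13 (mod 16).
  Combine with x ≡ 7 (mod 11); new modulus lcm = 176.
    Write x = 13 + 16·t and substitute into x ≡ 7 (mod 11): 16·t ≡ 7 − 13 = -6 (mod 11).
    Reduce coefficients mod 11: 5·t ≡ 5 (mod 11).
    The inverse of 5 mod 11 is 9 (since 5·9 = 45 = 4·11 + 1), so t ≡ 9·5 = 45 ≡ 1 (mod 11).
    Then x = 13 + 16·1 = 29, valid modulo lcm(16, 11) = 176: x ≡ 29 (mod 176).
  Combine with x ≡ 7 (mod 17); new modulus lcm = 2992.
    Write x = 29 + 176·t and substitute into x ≡ 7 (mod 17): 176·t ≡ 7 − 29 = -22 (mod 17).
    Reduce coefficients mod 17: 6·t ≡ 12 (mod 17).
    The inverse of 6 mod 17 is 3 (since 6·3 = 18 = 1·17 + 1), so t ≡ 3·12 = 36 ≡ 2 (mod 17).
    Then x = 29 + 176·2 = 381, valid modulo lcm(176, 17) = 2992: x ≡ 381 (mod 2992).
  Combine with x ≡ 6 (mod 19); new modulus lcm = 56848.
    Write x = 381 + 2992·t and substitute into x ≡ 6 (mod 19): 2992·t ≡ 6 − 381 = -375 (mod 19).
    Reduce coefficients mod 19: 9·t ≡ 5 (mod 19).
    The inverse of 9 mod 19 is 17 (since 9·17 = 153 = 8·19 + 1), so t ≡ 17·5 = 85 ≡ 9 (mod 19).
    Then x = 381 + 2992·9 = 27309, valid modulo lcm(2992, 19) = 56848: x ≡ 27309 (mod 56848).
Verify against each original: 27309 mod 16 = 13, 27309 mod 11 = 7, 27309 mod 17 = 7, 27309 mod 19 = 6.

x ≡ 27309 (mod 56848).


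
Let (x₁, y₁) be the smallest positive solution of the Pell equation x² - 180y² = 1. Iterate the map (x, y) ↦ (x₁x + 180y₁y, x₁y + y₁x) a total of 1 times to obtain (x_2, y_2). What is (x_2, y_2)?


Step 1: Find the fundamental solution (x₁, y₁) of x² - 180y² = 1.
  Expand √180 as a continued fraction. a₀ = ⌊√180⌋ = 13; iterate m_{k+1} = d_k·a_k − m_k, d_{k+1} = (180 − m_{k+1}²)/d_k, a_{k+1} = ⌊(a₀ + m_{k+1})/d_{k+1}⌋ (starting m₀ = 0, d₀ = 1), with convergents p_k = a_k·p_{k-1} + p_{k-2}, q_k = a_k·q_{k-1} + q_{k-2} (p₋₁ = 1, q₋₁ = 0):
  k = 0: a₀ = 13; p₀/q₀ = 13/1; p₀² − 180·q₀² = 169 − 180 = -11.
  k = 1: m = 13, d = 11, a = ⌊(13 + 13)/11⌋ = 2; p/q = (2·13 + 1)/(2·1 + 0) = 27/2; p² − 180·q² = 729 − 720 = 9.
  k = 2: m = 9, d = 9, a = ⌊(13 + 9)/9⌋ = 2; p/q = (2·27 + 13)/(2·2 + 1) = 67/5; p² − 180·q² = 4489 − 4500 = -11.
  k = 3: m = 9, d = 11, a = ⌊(13 + 9)/11⌋ = 2; p/q = (2·67 + 27)/(2·5 + 2) = 161/12; p² − 180·q² = 25921 − 25920 = 1.
  The first convergent with p² − 180·q² = 1 gives the fundamental solution (x₁, y₁) = (161, 12).
Step 2: Apply the recurrence (x_{n+1}, y_{n+1}) = (x₁x_n + 180y₁y_n, x₁y_n + y₁x_n) repeatedly.
  From (x_1, y_1) = (161, 12): x_2 = 161·161 + 180·12·12 = 51841; y_2 = 161·12 + 12·161 = 3864.
Step 3: Verify x_2² - 180·y_2² = 2687489281 - 2687489280 = 1 (should be 1). ✓

(x_1, y_1) = (161, 12); (x_2, y_2) = (51841, 3864).


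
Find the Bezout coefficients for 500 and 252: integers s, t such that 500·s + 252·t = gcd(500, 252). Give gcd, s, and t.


Euclidean algorithm on (500, 252) — divide until remainder is 0:
  500 = 1 · 252 + 248
  252 = 1 · 248 + 4
  248 = 62 · 4 + 0
gcd(500, 252) = 4.
Track Bezout coefficients alongside the remainders: start with r₀ = 500 = a·1 + b·0 (s = 1, t = 0) and r₁ = 252 = a·0 + b·1 (s = 0, t = 1); each new remainder r_{k+1} = r_{k-1} − q_k·r_k inherits s_{k+1} = s_{k-1} − q_k·s_k, t_{k+1} = t_{k-1} − q_k·t_k, so r_k = a·s_k + b·t_k at every step:
  q = 1: r = 248, s = 1 − 1·0 = 1, t = 0 − 1·1 = -1  (check: 500·1 + 252·(-1) = 248)
  q = 1: r = 4, s = 0 − 1·1 = -1, t = 1 − 1·(-1) = 2  (check: 500·(-1) + 252·2 = 4)
The row with r = 4 (the gcd) gives the Bezout coefficients s = -1, t = 2.
Result: 500 · (-1) + 252 · (2) = 4.

gcd(500, 252) = 4; s = -1, t = 2 (check: 500·(-1) + 252·2 = 4).


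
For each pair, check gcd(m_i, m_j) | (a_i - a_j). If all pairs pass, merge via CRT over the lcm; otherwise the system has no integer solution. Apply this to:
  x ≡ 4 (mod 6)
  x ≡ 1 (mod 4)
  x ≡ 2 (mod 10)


Moduli 6, 4, 10 are not pairwise coprime, so CRT works modulo lcm(m_i) when all pairwise compatibility conditions hold.
Pairwise compatibility: gcd(m_i, m_j) must divide a_i - a_j for every pair.
Merge one congruence at a time:
  Start: x ≡ 4 (mod 6).
  Combine with x ≡ 1 (mod 4): gcd(6, 4) = 2, and 1 - 4 = -3 is NOT divisible by 2.
    ⇒ system is inconsistent (no integer solution).

No solution (the system is inconsistent).


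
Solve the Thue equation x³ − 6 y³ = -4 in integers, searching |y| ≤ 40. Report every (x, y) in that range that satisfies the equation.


The equation is x³ - 6y³ = -4. For fixed y, x³ = 6·y³ − 4, so a solution requires the RHS to be a perfect cube.
Strategy: iterate y from -40 to 40, compute RHS = 6·y³ − 4, and check whether it is a (positive or negative) perfect cube.
Check small values of y:
  y = 0: RHS = -4 is not a perfect cube.
  y = 1: RHS = 2 is not a perfect cube.
  y = -1: RHS = -10 is not a perfect cube.
  y = 2: RHS = 44 is not a perfect cube.
  y = -2: RHS = -52 is not a perfect cube.
  y = 3: RHS = 158 is not a perfect cube.
  y = -3: RHS = -166 is not a perfect cube.
Continuing the search up to |y| = 40 finds no solutions either.
No (x, y) in the scanned range satisfies the equation.

No integer solutions with |y| ≤ 40.


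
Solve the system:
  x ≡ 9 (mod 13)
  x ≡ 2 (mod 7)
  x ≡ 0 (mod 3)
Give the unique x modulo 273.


Moduli 13, 7, 3 are pairwise coprime; by CRT there is a unique solution modulo M = 13 · 7 · 3 = 273.
Solve pairwise, accumulating the modulus:
  Start with x ≡ 9 (mod 13).
  Combine with x ≡ 2 (mod 7): since gcd(13, 7) = 1, we get a unique residue mod 91.
    Write x = 9 + 13·t and substitute into x ≡ 2 (mod 7): 13·t ≡ 2 − 9 = -7 (mod 7).
    Reduce coefficients mod 7: 6·t ≡ 0 (mod 7).
    The inverse of 6 mod 7 is 6 (since 6·6 = 36 = 5·7 + 1), so t ≡ 6·0 = 0 ≡ 0 (mod 7).
    Then x = 9 + 13·0 = 9, valid modulo lcm(13, 7) = 91: x ≡ 9 (mod 91).
  Combine with x ≡ 0 (mod 3): since gcd(91, 3) = 1, we get a unique residue mod 273.
    Write x = 9 + 91·t and substitute into x ≡ 0 (mod 3): 91·t ≡ 0 − 9 = -9 (mod 3).
    Reduce coefficients mod 3: 1·t ≡ 0 (mod 3).
    So t ≡ 0 (mod 3).
    Then x = 9 + 91·0 = 9, valid modulo lcm(91, 3) = 273: x ≡ 9 (mod 273).
Verify: 9 mod 13 = 9 ✓, 9 mod 7 = 2 ✓, 9 mod 3 = 0 ✓.

x ≡ 9 (mod 273).


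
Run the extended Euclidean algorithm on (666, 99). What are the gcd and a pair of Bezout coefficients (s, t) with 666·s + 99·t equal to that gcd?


Euclidean algorithm on (666, 99) — divide until remainder is 0:
  666 = 6 · 99 + 72
  99 = 1 · 72 + 27
  72 = 2 · 27 + 18
  27 = 1 · 18 + 9
  18 = 2 · 9 + 0
gcd(666, 99) = 9.
Track Bezout coefficients alongside the remainders: start with r₀ = 666 = a·1 + b·0 (s = 1, t = 0) and r₁ = 99 = a·0 + b·1 (s = 0, t = 1); each new remainder r_{k+1} = r_{k-1} − q_k·r_k inherits s_{k+1} = s_{k-1} − q_k·s_k, t_{k+1} = t_{k-1} − q_k·t_k, so r_k = a·s_k + b·t_k at every step:
  q = 6: r = 72, s = 1 − 6·0 = 1, t = 0 − 6·1 = -6  (check: 666·1 + 99·(-6) = 72)
  q = 1: r = 27, s = 0 − 1·1 = -1, t = 1 − 1·(-6) = 7  (check: 666·(-1) + 99·7 = 27)
  q = 2: r = 18, s = 1 − 2·(-1) = 3, t = -6 − 2·7 = -20  (check: 666·3 + 99·(-20) = 18)
  q = 1: r = 9, s = -1 − 1·3 = -4, t = 7 − 1·(-20) = 27  (check: 666·(-4) + 99·27 = 9)
The row with r = 9 (the gcd) gives the Bezout coefficients s = -4, t = 27.
Result: 666 · (-4) + 99 · (27) = 9.

gcd(666, 99) = 9; s = -4, t = 27 (check: 666·(-4) + 99·27 = 9).


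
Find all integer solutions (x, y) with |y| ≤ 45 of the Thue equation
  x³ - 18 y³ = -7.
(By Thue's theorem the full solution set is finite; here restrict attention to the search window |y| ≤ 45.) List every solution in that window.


The equation is x³ - 18y³ = -7. For fixed y, x³ = 18·y³ − 7, so a solution requires the RHS to be a perfect cube.
Strategy: iterate y from -45 to 45, compute RHS = 18·y³ − 7, and check whether it is a (positive or negative) perfect cube.
Check small values of y:
  y = 0: RHS = -7 is not a perfect cube.
  y = 1: RHS = 11 is not a perfect cube.
  y = -1: RHS = -25 is not a perfect cube.
  y = 2: RHS = 137 is not a perfect cube.
  y = -2: RHS = -151 is not a perfect cube.
  y = 3: RHS = 479 is not a perfect cube.
  y = -3: RHS = -493 is not a perfect cube.
Continuing the search up to |y| = 45 finds no solutions either.
No (x, y) in the scanned range satisfies the equation.

No integer solutions with |y| ≤ 45.


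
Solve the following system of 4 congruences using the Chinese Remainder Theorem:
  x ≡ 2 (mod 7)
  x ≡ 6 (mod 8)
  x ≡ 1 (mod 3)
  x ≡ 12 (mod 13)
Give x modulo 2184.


Product of moduli M = 7 · 8 · 3 · 13 = 2184.
Merge one congruence at a time:
  Start: x ≡ 2 (mod 7).
  Combine with x ≡ 6 (mod 8); new modulus lcm = 56.
    Write x = 2 + 7·t and substitute into x ≡ 6 (mod 8): 7·t ≡ 6 − 2 = 4 (mod 8).
    The inverse of 7 mod 8 is 7 (since 7·7 = 49 = 6·8 + 1), so t ≡ 7·4 = 28 ≡ 4 (mod 8).
    Then x = 2 + 7·4 = 30, valid modulo lcm(7, 8) = 56: x ≡ 30 (mod 56).
  Combine with x ≡ 1 (mod 3); new modulus lcm = 168.
    Write x = 30 + 56·t and substitute into x ≡ 1 (mod 3): 56·t ≡ 1 − 30 = -29 (mod 3).
    Reduce coefficients mod 3: 2·t ≡ 1 (mod 3).
    The inverse of 2 mod 3 is 2 (since 2·2 = 4 = 1·3 + 1), so t ≡ 2·1 = 2 ≡ 2 (mod 3).
    Then x = 30 + 56·2 = 142, valid modulo lcm(56, 3) = 168: x ≡ 142 (mod 168).
  Combine with x ≡ 12 (mod 13); new modulus lcm = 2184.
    Write x = 142 + 168·t and substitute into x ≡ 12 (mod 13): 168·t ≡ 12 − 142 = -130 (mod 13).
    Reduce coefficients mod 13: 12·t ≡ 0 (mod 13).
    The inverse of 12 mod 13 is 12 (since 12·12 = 144 = 11·13 + 1), so t ≡ 12·0 = 0 ≡ 0 (mod 13).
    Then x = 142 + 168·0 = 142, valid modulo lcm(168, 13) = 2184: x ≡ 142 (mod 2184).
Verify against each original: 142 mod 7 = 2, 142 mod 8 = 6, 142 mod 3 = 1, 142 mod 13 = 12.

x ≡ 142 (mod 2184).


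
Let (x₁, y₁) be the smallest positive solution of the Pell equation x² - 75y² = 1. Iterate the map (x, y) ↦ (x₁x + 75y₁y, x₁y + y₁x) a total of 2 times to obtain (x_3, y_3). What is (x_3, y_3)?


Step 1: Find the fundamental solution (x₁, y₁) of x² - 75y² = 1.
  Expand √75 as a continued fraction. a₀ = ⌊√75⌋ = 8; iterate m_{k+1} = d_k·a_k − m_k, d_{k+1} = (75 − m_{k+1}²)/d_k, a_{k+1} = ⌊(a₀ + m_{k+1})/d_{k+1}⌋ (starting m₀ = 0, d₀ = 1), with convergents p_k = a_k·p_{k-1} + p_{k-2}, q_k = a_k·q_{k-1} + q_{k-2} (p₋₁ = 1, q₋₁ = 0):
  k = 0: a₀ = 8; p₀/q₀ = 8/1; p₀² − 75·q₀² = 64 − 75 = -11.
  k = 1: m = 8, d = 11, a = ⌊(8 + 8)/11⌋ = 1; p/q = (1·8 + 1)/(1·1 + 0) = 9/1; p² − 75·q² = 81 − 75 = 6.
  k = 2: m = 3, d = 6, a = ⌊(8 + 3)/6⌋ = 1; p/q = (1·9 + 8)/(1·1 + 1) = 17/2; p² − 75·q² = 289 − 300 = -11.
  k = 3: m = 3, d = 11, a = ⌊(8 + 3)/11⌋ = 1; p/q = (1·17 + 9)/(1·2 + 1) = 26/3; p² − 75·q² = 676 − 675 = 1.
  The first convergent with p² − 75·q² = 1 gives the fundamental solution (x₁, y₁) = (26, 3).
Step 2: Apply the recurrence (x_{n+1}, y_{n+1}) = (x₁x_n + 75y₁y_n, x₁y_n + y₁x_n) repeatedly.
  From (x_1, y_1) = (26, 3): x_2 = 26·26 + 75·3·3 = 1351; y_2 = 26·3 + 3·26 = 156.
  From (x_2, y_2) = (1351, 156): x_3 = 26·1351 + 75·3·156 = 70226; y_3 = 26·156 + 3·1351 = 8109.
Step 3: Verify x_3² - 75·y_3² = 4931691076 - 4931691075 = 1 (should be 1). ✓

(x_1, y_1) = (26, 3); (x_3, y_3) = (70226, 8109).


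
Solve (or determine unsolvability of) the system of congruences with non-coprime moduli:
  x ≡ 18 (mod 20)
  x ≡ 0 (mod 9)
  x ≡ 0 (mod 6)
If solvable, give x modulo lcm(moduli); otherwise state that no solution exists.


Moduli 20, 9, 6 are not pairwise coprime, so CRT works modulo lcm(m_i) when all pairwise compatibility conditions hold.
Pairwise compatibility: gcd(m_i, m_j) must divide a_i - a_j for every pair.
Merge one congruence at a time:
  Start: x ≡ 18 (mod 20).
  Combine with x ≡ 0 (mod 9): gcd(20, 9) = 1; 0 - 18 = -18, which IS divisible by 1, so compatible.
    Write x = 18 + 20·t and substitute into x ≡ 0 (mod 9): 20·t ≡ 0 − 18 = -18 (mod 9).
    Reduce coefficients mod 9: 2·t ≡ 0 (mod 9).
    The inverse of 2 mod 9 is 5 (since 2·5 = 10 = 1·9 + 1), so t ≡ 5·0 = 0 ≡ 0 (mod 9).
    Then x = 18 + 20·0 = 18, valid modulo lcm(20, 9) = 180: x ≡ 18 (mod 180).
  Combine with x ≡ 0 (mod 6): gcd(180, 6) = 6; 0 - 18 = -18, which IS divisible by 6, so compatible.
    Write x = 18 + 180·t and substitute into x ≡ 0 (mod 6): 180·t ≡ 0 − 18 = -18 (mod 6).
    Divide the congruence (and modulus) by g = 6: 30·t ≡ -3 (mod 1).
    Modulo 1 every t works; take t = 0.
    Then x = 18 + 180·0 = 18, valid modulo lcm(180, 6) = 180: x ≡ 18 (mod 180).
Verify: 18 mod 20 = 18, 18 mod 9 = 0, 18 mod 6 = 0.

x ≡ 18 (mod 180).


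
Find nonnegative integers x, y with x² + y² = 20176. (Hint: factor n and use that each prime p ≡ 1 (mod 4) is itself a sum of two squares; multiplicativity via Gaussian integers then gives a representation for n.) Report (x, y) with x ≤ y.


Step 1: Factor n = 20176 = 2^4 · 13 · 97.
Step 2: Check the mod-4 condition on each prime factor: 2 = 2 (special); 13 ≡ 1 (mod 4), exponent 1; 97 ≡ 1 (mod 4), exponent 1.
All primes ≡ 3 (mod 4) appear to even exponent (or don't appear), so by the two-squares theorem n IS expressible as a sum of two squares.
Step 3: Build a representation. Group n = k² · m with k = 4 and m = 13 · 97 = 1261 (a product of primes ≡ 1 (mod 4)); a representation of m scales to one of n via (k·x)² + (k·y)² = k²(x² + y²). Each prime p ≡ 1 (mod 4) is itself a sum of two squares; find a² by testing p − a² for a perfect square:
  13: 13 − 1² = 12, 13 − 2² = 9 = 3² ⇒ 13 = 2² + 3².
  97: 97 − 1² = 96, 97 − 2² = 93, 97 − 3² = 88, 97 − 4² = 81 = 9² ⇒ 97 = 4² + 9².
  Combine using the Brahmagupta–Fibonacci identity (a² + b²)(c² + d²) = (ac − bd)² + (ad + bc)² = (ac + bd)² + (ad − bc)²:
  13 · 97 = 1261: from (2² + 3²)(4² + 9²), take (2·4 − 3·9, 2·9 + 3·4) = (8 − 27, 18 + 12) = (-19, 30); dropping signs (only squares matter) gives (19, 30); check 19² + 30² = 361 + 900 = 1261 ✓.
  Scale by k = 4: (4·19, 4·30) = (76, 120).
Step 4: Order so x ≤ y and verify: 76² + 120² = 5776 + 14400 = 20176 = n. ✓

n = 20176 = 76² + 120² (one valid representation with x ≤ y).


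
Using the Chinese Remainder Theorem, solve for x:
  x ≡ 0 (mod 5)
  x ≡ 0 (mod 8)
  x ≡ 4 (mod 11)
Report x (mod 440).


Moduli 5, 8, 11 are pairwise coprime; by CRT there is a unique solution modulo M = 5 · 8 · 11 = 440.
Solve pairwise, accumulating the modulus:
  Start with x ≡ 0 (mod 5).
  Combine with x ≡ 0 (mod 8): since gcd(5, 8) = 1, we get a unique residue mod 40.
    Write x = 0 + 5·t and substitute into x ≡ 0 (mod 8): 5·t ≡ 0 − 0 = 0 (mod 8).
    The inverse of 5 mod 8 is 5 (since 5·5 = 25 = 3·8 + 1), so t ≡ 5·0 = 0 ≡ 0 (mod 8).
    Then x = 0 + 5·0 = 0, valid modulo lcm(5, 8) = 40: x ≡ 0 (mod 40).
  Combine with x ≡ 4 (mod 11): since gcd(40, 11) = 1, we get a unique residue mod 440.
    Write x = 0 + 40·t and substitute into x ≡ 4 (mod 11): 40·t ≡ 4 − 0 = 4 (mod 11).
    Reduce coefficients mod 11: 7·t ≡ 4 (mod 11).
    The inverse of 7 mod 11 is 8 (since 7·8 = 56 = 5·11 + 1), so t ≡ 8·4 = 32 ≡ 10 (mod 11).
    Then x = 0 + 40·10 = 400, valid modulo lcm(40, 11) = 440: x ≡ 400 (mod 440).
Verify: 400 mod 5 = 0 ✓, 400 mod 8 = 0 ✓, 400 mod 11 = 4 ✓.

x ≡ 400 (mod 440).


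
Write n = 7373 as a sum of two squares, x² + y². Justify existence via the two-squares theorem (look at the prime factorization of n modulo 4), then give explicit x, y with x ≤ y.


Step 1: Factor n = 7373 = 73 · 101.
Step 2: Check the mod-4 condition on each prime factor: 73 ≡ 1 (mod 4), exponent 1; 101 ≡ 1 (mod 4), exponent 1.
All primes ≡ 3 (mod 4) appear to even exponent (or don't appear), so by the two-squares theorem n IS expressible as a sum of two squares.
Step 3: Build a representation. Here n = 73 · 101 is a product of primes ≡ 1 (mod 4). Each prime p ≡ 1 (mod 4) is itself a sum of two squares; find a² by testing p − a² for a perfect square:
  73: 73 − 1² = 72, 73 − 2² = 69, 73 − 3² = 64 = 8² ⇒ 73 = 3² + 8².
  101: 101 − 1² = 100 = 10² ⇒ 101 = 1² + 10².
  Combine using the Brahmagupta–Fibonacci identity (a² + b²)(c² + d²) = (ac − bd)² + (ad + bc)² = (ac + bd)² + (ad − bc)²:
  73 · 101 = 7373: from (3² + 8²)(1² + 10²), take (3·1 − 8·10, 3·10 + 8·1) = (3 − 80, 30 + 8) = (-77, 38); dropping signs (only squares matter) gives (77, 38); check 77² + 38² = 5929 + 1444 = 7373 ✓.
Step 4: Order so x ≤ y and verify: 38² + 77² = 1444 + 5929 = 7373 = n. ✓

n = 7373 = 38² + 77² (one valid representation with x ≤ y).


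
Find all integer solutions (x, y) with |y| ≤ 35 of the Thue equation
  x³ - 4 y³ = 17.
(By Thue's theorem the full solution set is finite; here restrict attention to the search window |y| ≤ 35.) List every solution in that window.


The equation is x³ - 4y³ = 17. For fixed y, x³ = 4·y³ + 17, so a solution requires the RHS to be a perfect cube.
Strategy: iterate y from -35 to 35, compute RHS = 4·y³ + 17, and check whether it is a (positive or negative) perfect cube.
Check small values of y:
  y = 0: RHS = 17 is not a perfect cube.
  y = 1: RHS = 21 is not a perfect cube.
  y = -1: RHS = 13 is not a perfect cube.
  y = 2: RHS = 49 is not a perfect cube.
  y = -2: RHS = -15 is not a perfect cube.
  y = 3: RHS = 125 = (5)³ ⇒ x = 5 works.
  y = -3: RHS = -91 is not a perfect cube.
Continuing the search up to |y| = 35 finds no further solutions beyond those listed.
Collected solutions: (5, 3).

Solutions (with |y| ≤ 35): (5, 3).


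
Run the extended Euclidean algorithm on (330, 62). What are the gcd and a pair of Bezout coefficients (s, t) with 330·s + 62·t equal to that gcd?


Euclidean algorithm on (330, 62) — divide until remainder is 0:
  330 = 5 · 62 + 20
  62 = 3 · 20 + 2
  20 = 10 · 2 + 0
gcd(330, 62) = 2.
Track Bezout coefficients alongside the remainders: start with r₀ = 330 = a·1 + b·0 (s = 1, t = 0) and r₁ = 62 = a·0 + b·1 (s = 0, t = 1); each new remainder r_{k+1} = r_{k-1} − q_k·r_k inherits s_{k+1} = s_{k-1} − q_k·s_k, t_{k+1} = t_{k-1} − q_k·t_k, so r_k = a·s_k + b·t_k at every step:
  q = 5: r = 20, s = 1 − 5·0 = 1, t = 0 − 5·1 = -5  (check: 330·1 + 62·(-5) = 20)
  q = 3: r = 2, s = 0 − 3·1 = -3, t = 1 − 3·(-5) = 16  (check: 330·(-3) + 62·16 = 2)
The row with r = 2 (the gcd) gives the Bezout coefficients s = -3, t = 16.
Result: 330 · (-3) + 62 · (16) = 2.

gcd(330, 62) = 2; s = -3, t = 16 (check: 330·(-3) + 62·16 = 2).


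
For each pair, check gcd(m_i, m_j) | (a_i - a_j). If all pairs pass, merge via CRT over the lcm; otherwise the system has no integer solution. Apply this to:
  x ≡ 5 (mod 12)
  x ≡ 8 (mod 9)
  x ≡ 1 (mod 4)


Moduli 12, 9, 4 are not pairwise coprime, so CRT works modulo lcm(m_i) when all pairwise compatibility conditions hold.
Pairwise compatibility: gcd(m_i, m_j) must divide a_i - a_j for every pair.
Merge one congruence at a time:
  Start: x ≡ 5 (mod 12).
  Combine with x ≡ 8 (mod 9): gcd(12, 9) = 3; 8 - 5 = 3, which IS divisible by 3, so compatible.
    Write x = 5 + 12·t and substitute into x ≡ 8 (mod 9): 12·t ≡ 8 − 5 = 3 (mod 9).
    Divide the congruence (and modulus) by g = 3: 4·t ≡ 1 (mod 3).
    Reduce coefficients mod 3: 1·t ≡ 1 (mod 3).
    So t ≡ 1 (mod 3).
    Then x = 5 + 12·1 = 17, valid modulo lcm(12, 9) = 36: x ≡ 17 (mod 36).
  Combine with x ≡ 1 (mod 4): gcd(36, 4) = 4; 1 - 17 = -16, which IS divisible by 4, so compatible.
    Write x = 17 + 36·t and substitute into x ≡ 1 (mod 4): 36·t ≡ 1 − 17 = -16 (mod 4).
    Divide the congruence (and modulus) by g = 4: 9·t ≡ -4 (mod 1).
    Modulo 1 every t works; take t = 0.
    Then x = 17 + 36·0 = 17, valid modulo lcm(36, 4) = 36: x ≡ 17 (mod 36).
Verify: 17 mod 12 = 5, 17 mod 9 = 8, 17 mod 4 = 1.

x ≡ 17 (mod 36).


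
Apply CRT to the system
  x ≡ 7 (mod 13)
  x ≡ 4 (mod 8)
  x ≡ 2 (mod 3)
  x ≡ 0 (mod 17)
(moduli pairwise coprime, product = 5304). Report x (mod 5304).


Product of moduli M = 13 · 8 · 3 · 17 = 5304.
Merge one congruence at a time:
  Start: x ≡ 7 (mod 13).
  Combine with x ≡ 4 (mod 8); new modulus lcm = 104.
    Write x = 7 + 13·t and substitute into x ≡ 4 (mod 8): 13·t ≡ 4 − 7 = -3 (mod 8).
    Reduce coefficients mod 8: 5·t ≡ 5 (mod 8).
    The inverse of 5 mod 8 is 5 (since 5·5 = 25 = 3·8 + 1), so t ≡ 5·5 = 25 ≡ 1 (mod 8).
    Then x = 7 + 13·1 = 20, valid modulo lcm(13, 8) = 104: x ≡ 20 (mod 104).
  Combine with x ≡ 2 (mod 3); new modulus lcm = 312.
    Write x = 20 + 104·t and substitute into x ≡ 2 (mod 3): 104·t ≡ 2 − 20 = -18 (mod 3).
    Reduce coefficients mod 3: 2·t ≡ 0 (mod 3).
    The inverse of 2 mod 3 is 2 (since 2·2 = 4 = 1·3 + 1), so t ≡ 2·0 = 0 ≡ 0 (mod 3).
    Then x = 20 + 104·0 = 20, valid modulo lcm(104, 3) = 312: x ≡ 20 (mod 312).
  Combine with x ≡ 0 (mod 17); new modulus lcm = 5304.
    Write x = 20 + 312·t and substitute into x ≡ 0 (mod 17): 312·t ≡ 0 − 20 = -20 (mod 17).
    Reduce coefficients mod 17: 6·t ≡ 14 (mod 17).
    The inverse of 6 mod 17 is 3 (since 6·3 = 18 = 1·17 + 1), so t ≡ 3·14 = 42 ≡ 8 (mod 17).
    Then x = 20 + 312·8 = 2516, valid modulo lcm(312, 17) = 5304: x ≡ 2516 (mod 5304).
Verify against each original: 2516 mod 13 = 7, 2516 mod 8 = 4, 2516 mod 3 = 2, 2516 mod 17 = 0.

x ≡ 2516 (mod 5304).


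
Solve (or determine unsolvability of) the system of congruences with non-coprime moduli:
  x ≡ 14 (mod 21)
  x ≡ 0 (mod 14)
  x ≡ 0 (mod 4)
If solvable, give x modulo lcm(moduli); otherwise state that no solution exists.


Moduli 21, 14, 4 are not pairwise coprime, so CRT works modulo lcm(m_i) when all pairwise compatibility conditions hold.
Pairwise compatibility: gcd(m_i, m_j) must divide a_i - a_j for every pair.
Merge one congruence at a time:
  Start: x ≡ 14 (mod 21).
  Combine with x ≡ 0 (mod 14): gcd(21, 14) = 7; 0 - 14 = -14, which IS divisible by 7, so compatible.
    Write x = 14 + 21·t and substitute into x ≡ 0 (mod 14): 21·t ≡ 0 − 14 = -14 (mod 14).
    Divide the congruence (and modulus) by g = 7: 3·t ≡ -2 (mod 2).
    Reduce coefficients mod 2: 1·t ≡ 0 (mod 2).
    So t ≡ 0 (mod 2).
    Then x = 14 + 21·0 = 14, valid modulo lcm(21, 14) = 42: x ≡ 14 (mod 42).
  Combine with x ≡ 0 (mod 4): gcd(42, 4) = 2; 0 - 14 = -14, which IS divisible by 2, so compatible.
    Write x = 14 + 42·t and substitute into x ≡ 0 (mod 4): 42·t ≡ 0 − 14 = -14 (mod 4).
    Divide the congruence (and modulus) by g = 2: 21·t ≡ -7 (mod 2).
    Reduce coefficients mod 2: 1·t ≡ 1 (mod 2).
    So t ≡ 1 (mod 2).
    Then x = 14 + 42·1 = 56, valid modulo lcm(42, 4) = 84: x ≡ 56 (mod 84).
Verify: 56 mod 21 = 14, 56 mod 14 = 0, 56 mod 4 = 0.

x ≡ 56 (mod 84).


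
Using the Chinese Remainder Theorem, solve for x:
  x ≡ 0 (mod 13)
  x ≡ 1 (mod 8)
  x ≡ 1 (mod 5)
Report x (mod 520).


Moduli 13, 8, 5 are pairwise coprime; by CRT there is a unique solution modulo M = 13 · 8 · 5 = 520.
Solve pairwise, accumulating the modulus:
  Start with x ≡ 0 (mod 13).
  Combine with x ≡ 1 (mod 8): since gcd(13, 8) = 1, we get a unique residue mod 104.
    Write x = 0 + 13·t and substitute into x ≡ 1 (mod 8): 13·t ≡ 1 − 0 = 1 (mod 8).
    Reduce coefficients mod 8: 5·t ≡ 1 (mod 8).
    The inverse of 5 mod 8 is 5 (since 5·5 = 25 = 3·8 + 1), so t ≡ 5·1 = 5 ≡ 5 (mod 8).
    Then x = 0 + 13·5 = 65, valid modulo lcm(13, 8) = 104: x ≡ 65 (mod 104).
  Combine with x ≡ 1 (mod 5): since gcd(104, 5) = 1, we get a unique residue mod 520.
    Write x = 65 + 104·t and substitute into x ≡ 1 (mod 5): 104·t ≡ 1 − 65 = -64 (mod 5).
    Reduce coefficients mod 5: 4·t ≡ 1 (mod 5).
    The inverse of 4 mod 5 is 4 (since 4·4 = 16 = 3·5 + 1), so t ≡ 4·1 = 4 ≡ 4 (mod 5).
    Then x = 65 + 104·4 = 481, valid modulo lcm(104, 5) = 520: x ≡ 481 (mod 520).
Verify: 481 mod 13 = 0 ✓, 481 mod 8 = 1 ✓, 481 mod 5 = 1 ✓.

x ≡ 481 (mod 520).


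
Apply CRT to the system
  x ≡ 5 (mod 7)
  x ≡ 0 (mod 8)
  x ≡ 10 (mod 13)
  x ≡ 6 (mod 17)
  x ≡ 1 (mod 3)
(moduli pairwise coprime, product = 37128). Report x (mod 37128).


Product of moduli M = 7 · 8 · 13 · 17 · 3 = 37128.
Merge one congruence at a time:
  Start: x ≡ 5 (mod 7).
  Combine with x ≡ 0 (mod 8); new modulus lcm = 56.
    Write x = 5 + 7·t and substitute into x ≡ 0 (mod 8): 7·t ≡ 0 − 5 = -5 (mod 8).
    Reduce coefficients mod 8: 7·t ≡ 3 (mod 8).
    The inverse of 7 mod 8 is 7 (since 7·7 = 49 = 6·8 + 1), so t ≡ 7·3 = 21 ≡ 5 (mod 8).
    Then x = 5 + 7·5 = 40, valid modulo lcm(7, 8) = 56: x ≡ 40 (mod 56).
  Combine with x ≡ 10 (mod 13); new modulus lcm = 728.
    Write x = 40 + 56·t and substitute into x ≡ 10 (mod 13): 56·t ≡ 10 − 40 = -30 (mod 13).
    Reduce coefficients mod 13: 4·t ≡ 9 (mod 13).
    The inverse of 4 mod 13 is 10 (since 4·10 = 40 = 3·13 + 1), so t ≡ 10·9 = 90 ≡ 12 (mod 13).
    Then x = 40 + 56·12 = 712, valid modulo lcm(56, 13) = 728: x ≡ 712 (mod 728).
  Combine with x ≡ 6 (mod 17); new modulus lcm = 12376.
    Write x = 712 + 728·t and substitute into x ≡ 6 (mod 17): 728·t ≡ 6 − 712 = -706 (mod 17).
    Reduce coefficients mod 17: 14·t ≡ 8 (mod 17).
    The inverse of 14 mod 17 is 11 (since 14·11 = 154 = 9·17 + 1), so t ≡ 11·8 = 88 ≡ 3 (mod 17).
    Then x = 712 + 728·3 = 2896, valid modulo lcm(728, 17) = 12376: x ≡ 2896 (mod 12376).
  Combine with x ≡ 1 (mod 3); new modulus lcm = 37128.
    Write x = 2896 + 12376·t and substitute into x ≡ 1 (mod 3): 12376·t ≡ 1 − 2896 = -2895 (mod 3).
    Reduce coefficients mod 3: 1·t ≡ 0 (mod 3).
    So t ≡ 0 (mod 3).
    Then x = 2896 + 12376·0 = 2896, valid modulo lcm(12376, 3) = 37128: x ≡ 2896 (mod 37128).
Verify against each original: 2896 mod 7 = 5, 2896 mod 8 = 0, 2896 mod 13 = 10, 2896 mod 17 = 6, 2896 mod 3 = 1.

x ≡ 2896 (mod 37128).


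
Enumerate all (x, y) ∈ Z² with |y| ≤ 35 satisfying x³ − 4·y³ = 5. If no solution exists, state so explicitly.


The equation is x³ - 4y³ = 5. For fixed y, x³ = 4·y³ + 5, so a solution requires the RHS to be a perfect cube.
Strategy: iterate y from -35 to 35, compute RHS = 4·y³ + 5, and check whether it is a (positive or negative) perfect cube.
Check small values of y:
  y = 0: RHS = 5 is not a perfect cube.
  y = 1: RHS = 9 is not a perfect cube.
  y = -1: RHS = 1 = (1)³ ⇒ x = 1 works.
  y = 2: RHS = 37 is not a perfect cube.
  y = -2: RHS = -27 = (-3)³ ⇒ x = -3 works.
  y = 3: RHS = 113 is not a perfect cube.
  y = -3: RHS = -103 is not a perfect cube.
Continuing the search up to |y| = 35 finds no further solutions beyond those listed.
Collected solutions: (1, -1), (-3, -2).

Solutions (with |y| ≤ 35): (1, -1), (-3, -2).


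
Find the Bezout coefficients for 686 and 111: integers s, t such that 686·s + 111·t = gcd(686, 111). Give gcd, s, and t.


Euclidean algorithm on (686, 111) — divide until remainder is 0:
  686 = 6 · 111 + 20
  111 = 5 · 20 + 11
  20 = 1 · 11 + 9
  11 = 1 · 9 + 2
  9 = 4 · 2 + 1
  2 = 2 · 1 + 0
gcd(686, 111) = 1.
Track Bezout coefficients alongside the remainders: start with r₀ = 686 = a·1 + b·0 (s = 1, t = 0) and r₁ = 111 = a·0 + b·1 (s = 0, t = 1); each new remainder r_{k+1} = r_{k-1} − q_k·r_k inherits s_{k+1} = s_{k-1} − q_k·s_k, t_{k+1} = t_{k-1} − q_k·t_k, so r_k = a·s_k + b·t_k at every step:
  q = 6: r = 20, s = 1 − 6·0 = 1, t = 0 − 6·1 = -6  (check: 686·1 + 111·(-6) = 20)
  q = 5: r = 11, s = 0 − 5·1 = -5, t = 1 − 5·(-6) = 31  (check: 686·(-5) + 111·31 = 11)
  q = 1: r = 9, s = 1 − 1·(-5) = 6, t = -6 − 1·31 = -37  (check: 686·6 + 111·(-37) = 9)
  q = 1: r = 2, s = -5 − 1·6 = -11, t = 31 − 1·(-37) = 68  (check: 686·(-11) + 111·68 = 2)
  q = 4: r = 1, s = 6 − 4·(-11) = 50, t = -37 − 4·68 = -309  (check: 686·50 + 111·(-309) = 1)
The row with r = 1 (the gcd) gives the Bezout coefficients s = 50, t = -309.
Result: 686 · (50) + 111 · (-309) = 1.

gcd(686, 111) = 1; s = 50, t = -309 (check: 686·50 + 111·(-309) = 1).


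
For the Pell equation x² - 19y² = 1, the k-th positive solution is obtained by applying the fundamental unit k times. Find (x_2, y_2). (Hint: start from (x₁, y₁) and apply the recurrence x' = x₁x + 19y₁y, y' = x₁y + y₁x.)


Step 1: Find the fundamental solution (x₁, y₁) of x² - 19y² = 1.
  Expand √19 as a continued fraction. a₀ = ⌊√19⌋ = 4; iterate m_{k+1} = d_k·a_k − m_k, d_{k+1} = (19 − m_{k+1}²)/d_k, a_{k+1} = ⌊(a₀ + m_{k+1})/d_{k+1}⌋ (starting m₀ = 0, d₀ = 1), with convergents p_k = a_k·p_{k-1} + p_{k-2}, q_k = a_k·q_{k-1} + q_{k-2} (p₋₁ = 1, q₋₁ = 0):
  k = 0: a₀ = 4; p₀/q₀ = 4/1; p₀² − 19·q₀² = 16 − 19 = -3.
  k = 1: m = 4, d = 3, a = ⌊(4 + 4)/3⌋ = 2; p/q = (2·4 + 1)/(2·1 + 0) = 9/2; p² − 19·q² = 81 − 76 = 5.
  k = 2: m = 2, d = 5, a = ⌊(4 + 2)/5⌋ = 1; p/q = (1·9 + 4)/(1·2 + 1) = 13/3; p² − 19·q² = 169 − 171 = -2.
  k = 3: m = 3, d = 2, a = ⌊(4 + 3)/2⌋ = 3; p/q = (3·13 + 9)/(3·3 + 2) = 48/11; p² − 19·q² = 2304 − 2299 = 5.
  k = 4: m = 3, d = 5, a = ⌊(4 + 3)/5⌋ = 1; p/q = (1·48 + 13)/(1·11 + 3) = 61/14; p² − 19·q² = 3721 − 3724 = -3.
  k = 5: m = 2, d = 3, a = ⌊(4 + 2)/3⌋ = 2; p/q = (2·61 + 48)/(2·14 + 11) = 170/39; p² − 19·q² = 28900 − 28899 = 1.
  The first convergent with p² − 19·q² = 1 gives the fundamental solution (x₁, y₁) = (170, 39).
Step 2: Apply the recurrence (x_{n+1}, y_{n+1}) = (x₁x_n + 19y₁y_n, x₁y_n + y₁x_n) repeatedly.
  From (x_1, y_1) = (170, 39): x_2 = 170·170 + 19·39·39 = 57799; y_2 = 170·39 + 39·170 = 13260.
Step 3: Verify x_2² - 19·y_2² = 3340724401 - 3340724400 = 1 (should be 1). ✓

(x_1, y_1) = (170, 39); (x_2, y_2) = (57799, 13260).


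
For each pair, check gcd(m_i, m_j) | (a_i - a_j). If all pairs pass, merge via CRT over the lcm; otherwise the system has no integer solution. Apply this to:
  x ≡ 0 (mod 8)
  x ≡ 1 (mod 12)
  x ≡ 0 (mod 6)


Moduli 8, 12, 6 are not pairwise coprime, so CRT works modulo lcm(m_i) when all pairwise compatibility conditions hold.
Pairwise compatibility: gcd(m_i, m_j) must divide a_i - a_j for every pair.
Merge one congruence at a time:
  Start: x ≡ 0 (mod 8).
  Combine with x ≡ 1 (mod 12): gcd(8, 12) = 4, and 1 - 0 = 1 is NOT divisible by 4.
    ⇒ system is inconsistent (no integer solution).

No solution (the system is inconsistent).


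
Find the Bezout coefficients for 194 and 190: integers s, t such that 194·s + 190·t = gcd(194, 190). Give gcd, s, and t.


Euclidean algorithm on (194, 190) — divide until remainder is 0:
  194 = 1 · 190 + 4
  190 = 47 · 4 + 2
  4 = 2 · 2 + 0
gcd(194, 190) = 2.
Track Bezout coefficients alongside the remainders: start with r₀ = 194 = a·1 + b·0 (s = 1, t = 0) and r₁ = 190 = a·0 + b·1 (s = 0, t = 1); each new remainder r_{k+1} = r_{k-1} − q_k·r_k inherits s_{k+1} = s_{k-1} − q_k·s_k, t_{k+1} = t_{k-1} − q_k·t_k, so r_k = a·s_k + b·t_k at every step:
  q = 1: r = 4, s = 1 − 1·0 = 1, t = 0 − 1·1 = -1  (check: 194·1 + 190·(-1) = 4)
  q = 47: r = 2, s = 0 − 47·1 = -47, t = 1 − 47·(-1) = 48  (check: 194·(-47) + 190·48 = 2)
The row with r = 2 (the gcd) gives the Bezout coefficients s = -47, t = 48.
Result: 194 · (-47) + 190 · (48) = 2.

gcd(194, 190) = 2; s = -47, t = 48 (check: 194·(-47) + 190·48 = 2).


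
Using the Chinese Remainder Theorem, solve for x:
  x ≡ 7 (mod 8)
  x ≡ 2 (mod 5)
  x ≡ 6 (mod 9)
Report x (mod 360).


Moduli 8, 5, 9 are pairwise coprime; by CRT there is a unique solution modulo M = 8 · 5 · 9 = 360.
Solve pairwise, accumulating the modulus:
  Start with x ≡ 7 (mod 8).
  Combine with x ≡ 2 (mod 5): since gcd(8, 5) = 1, we get a unique residue mod 40.
    Write x = 7 + 8·t and substitute into x ≡ 2 (mod 5): 8·t ≡ 2 − 7 = -5 (mod 5).
    Reduce coefficients mod 5: 3·t ≡ 0 (mod 5).
    The inverse of 3 mod 5 is 2 (since 3·2 = 6 = 1·5 + 1), so t ≡ 2·0 = 0 ≡ 0 (mod 5).
    Then x = 7 + 8·0 = 7, valid modulo lcm(8, 5) = 40: x ≡ 7 (mod 40).
  Combine with x ≡ 6 (mod 9): since gcd(40, 9) = 1, we get a unique residue mod 360.
    Write x = 7 + 40·t and substitute into x ≡ 6 (mod 9): 40·t ≡ 6 − 7 = -1 (mod 9).
    Reduce coefficients mod 9: 4·t ≡ 8 (mod 9).
    The inverse of 4 mod 9 is 7 (since 4·7 = 28 = 3·9 + 1), so t ≡ 7·8 = 56 ≡ 2 (mod 9).
    Then x = 7 + 40·2 = 87, valid modulo lcm(40, 9) = 360: x ≡ 87 (mod 360).
Verify: 87 mod 8 = 7 ✓, 87 mod 5 = 2 ✓, 87 mod 9 = 6 ✓.

x ≡ 87 (mod 360).
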